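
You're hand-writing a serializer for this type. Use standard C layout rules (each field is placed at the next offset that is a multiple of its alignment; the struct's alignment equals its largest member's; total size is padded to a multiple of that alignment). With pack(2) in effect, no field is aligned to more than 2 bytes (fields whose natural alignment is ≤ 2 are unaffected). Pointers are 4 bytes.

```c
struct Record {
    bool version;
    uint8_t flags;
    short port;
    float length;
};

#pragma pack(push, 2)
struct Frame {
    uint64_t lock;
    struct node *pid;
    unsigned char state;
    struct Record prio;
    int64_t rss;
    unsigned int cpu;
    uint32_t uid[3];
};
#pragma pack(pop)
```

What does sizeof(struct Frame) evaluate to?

46 bytes

Record: version at 0 (size 1, align 1) → ends 1; flags at 1 (size 1, align 1) → ends 2; port at 2 (size 2, align 2) → ends 4; length at 4 (size 4, align 4) → ends 8; total 8 bytes, alignment 4
lock at 0 (size 8, align 2) → ends 8
pid at 8 (size 4, align 2) → ends 12
state at 12 (size 1, align 1) → ends 13
pad 1 to align 2 for prio
prio at 14 (size 8, align 2) → ends 22
rss at 22 (size 8, align 2) → ends 30
cpu at 30 (size 4, align 2) → ends 34
uid at 34 (size 12, align 2) → ends 46
total 46 bytes, alignment 2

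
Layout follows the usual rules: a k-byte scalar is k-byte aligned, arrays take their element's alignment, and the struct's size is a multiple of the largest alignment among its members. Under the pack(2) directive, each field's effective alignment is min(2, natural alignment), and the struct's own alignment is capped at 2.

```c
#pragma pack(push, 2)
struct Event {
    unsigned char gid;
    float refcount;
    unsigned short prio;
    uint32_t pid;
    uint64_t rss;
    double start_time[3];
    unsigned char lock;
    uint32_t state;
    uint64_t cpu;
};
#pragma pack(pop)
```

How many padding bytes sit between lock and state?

1

@0: gid [1B, align 1] → 1
+1 pad (align 2)
@2: refcount [4B, align 2] → 6
@6: prio [2B, align 2] → 8
@8: pid [4B, align 2] → 12
@12: rss [8B, align 2] → 20
@20: start_time [24B, align 2] → 44
@44: lock [1B, align 1] → 45
+1 pad (align 2)
@46: state [4B, align 2] → 50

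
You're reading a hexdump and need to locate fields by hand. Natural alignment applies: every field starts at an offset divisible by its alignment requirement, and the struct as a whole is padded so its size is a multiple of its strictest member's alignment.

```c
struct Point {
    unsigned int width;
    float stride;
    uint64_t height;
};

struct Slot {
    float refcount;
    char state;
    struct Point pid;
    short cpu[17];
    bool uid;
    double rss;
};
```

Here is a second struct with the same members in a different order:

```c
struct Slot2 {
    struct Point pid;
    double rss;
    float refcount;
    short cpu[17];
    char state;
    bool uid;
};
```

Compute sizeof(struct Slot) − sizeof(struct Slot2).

8

Point: @0: width [4B, align 4] → 4; @4: stride [4B, align 4] → 8; @8: height [8B, align 8] → 16; size 16, align 8
@0: refcount [4B, align 4] → 4
@4: state [1B, align 1] → 5
+3 pad (align 8)
@8: pid [16B, align 8] → 24
@24: cpu [34B, align 2] → 58
@58: uid [1B, align 1] → 59
+5 pad (align 8)
@64: rss [8B, align 8] → 72
size 72, align 8
— Slot2 —
@0: pid [16B, align 8] → 16
@16: rss [8B, align 8] → 24
@24: refcount [4B, align 4] → 28
@28: cpu [34B, align 2] → 62
@62: state [1B, align 1] → 63
@63: uid [1B, align 1] → 64
size 64, align 8
72 − 64 = 8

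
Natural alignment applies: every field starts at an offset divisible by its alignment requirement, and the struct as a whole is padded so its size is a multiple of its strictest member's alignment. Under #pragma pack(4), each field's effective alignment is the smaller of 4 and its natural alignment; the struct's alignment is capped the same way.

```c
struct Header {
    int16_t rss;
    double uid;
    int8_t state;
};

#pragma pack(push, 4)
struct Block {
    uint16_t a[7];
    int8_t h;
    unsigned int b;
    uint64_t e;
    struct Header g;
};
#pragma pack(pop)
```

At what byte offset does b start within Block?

16

Header: rss at 0 (size 2, align 2) → ends 2; pad 6 to align 8 for uid; uid at 8 (size 8, align 8) → ends 16; state at 16 (size 1, align 1) → ends 17; tail pad 7 to reach multiple of 8; total 24 bytes, alignment 8
a at 0 (size 14, align 2) → ends 14
h at 14 (size 1, align 1) → ends 15
pad 1 to align 4 for b
b at 16 (size 4, align 4) → ends 20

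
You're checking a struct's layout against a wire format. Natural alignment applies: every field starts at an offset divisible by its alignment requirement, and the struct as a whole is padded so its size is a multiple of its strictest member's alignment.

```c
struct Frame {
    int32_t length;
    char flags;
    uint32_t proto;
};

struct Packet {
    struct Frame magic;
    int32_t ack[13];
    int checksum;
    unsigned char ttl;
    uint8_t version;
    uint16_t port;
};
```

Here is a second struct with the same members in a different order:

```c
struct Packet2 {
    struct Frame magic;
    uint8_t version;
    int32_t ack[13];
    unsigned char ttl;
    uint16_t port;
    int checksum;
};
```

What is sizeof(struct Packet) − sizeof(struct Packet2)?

Frame: length at 0 (size 4, align 4) → ends 4; flags at 4 (size 1, align 1) → ends 5; pad 3 to align 4 for proto; proto at 8 (size 4, align 4) → ends 12; total 12 bytes, alignment 4
magic at 0 (size 12, align 4) → ends 12
ack at 12 (size 52, align 4) → ends 64
checksum at 64 (size 4, align 4) → ends 68
ttl at 68 (size 1, align 1) → ends 69
version at 69 (size 1, align 1) → ends 70
port at 70 (size 2, align 2) → ends 72
total 72 bytes, alignment 4
— Packet2 —
magic at 0 (size 12, align 4) → ends 12
version at 12 (size 1, align 1) → ends 13
pad 3 to align 4 for ack
ack at 16 (size 52, align 4) → ends 68
ttl at 68 (size 1, align 1) → ends 69
pad 1 to align 2 for port
port at 70 (size 2, align 2) → ends 72
checksum at 72 (size 4, align 4) → ends 76
total 76 bytes, alignment 4
72 − 76 = -4

-4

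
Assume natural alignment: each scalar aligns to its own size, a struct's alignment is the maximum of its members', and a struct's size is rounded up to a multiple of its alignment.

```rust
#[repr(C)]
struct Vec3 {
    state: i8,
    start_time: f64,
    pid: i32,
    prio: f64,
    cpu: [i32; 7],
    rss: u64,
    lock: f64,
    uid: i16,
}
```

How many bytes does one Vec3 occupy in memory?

88

0..1  state  (1B, 1-aligned)
1..8  -- padding (7B)
8..16  start_time  (8B, 8-aligned)
16..20  pid  (4B, 4-aligned)
20..24  -- padding (4B)
24..32  prio  (8B, 8-aligned)
32..60  cpu  (28B, 4-aligned)
60..64  -- padding (4B)
64..72  rss  (8B, 8-aligned)
72..80  lock  (8B, 8-aligned)
80..82  uid  (2B, 2-aligned)
82..88  -- tail padding (6B)
sizeof = 88, alignof = 8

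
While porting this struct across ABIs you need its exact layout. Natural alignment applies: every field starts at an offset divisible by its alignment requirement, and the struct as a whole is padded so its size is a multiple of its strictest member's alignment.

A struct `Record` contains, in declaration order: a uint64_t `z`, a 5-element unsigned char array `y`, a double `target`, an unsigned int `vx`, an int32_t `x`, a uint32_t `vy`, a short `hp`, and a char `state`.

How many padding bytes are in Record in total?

@0: z [8B, align 8] → 8
@8: y [5B, align 1] → 13
+3 pad (align 8)
@16: target [8B, align 8] → 24
@24: vx [4B, align 4] → 28
@28: x [4B, align 4] → 32
@32: vy [4B, align 4] → 36
@36: hp [2B, align 2] → 38
@38: state [1B, align 1] → 39
+1 tail pad (align 8)
size 40, align 8
data bytes 36, size 40 → padding 4

4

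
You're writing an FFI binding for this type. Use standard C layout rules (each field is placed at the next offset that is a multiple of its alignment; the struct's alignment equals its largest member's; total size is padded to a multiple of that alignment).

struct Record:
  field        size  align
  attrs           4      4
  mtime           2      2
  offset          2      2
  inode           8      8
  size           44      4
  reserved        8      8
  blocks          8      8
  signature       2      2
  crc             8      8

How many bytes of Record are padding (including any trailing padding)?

10

0..4  attrs  (4B, 4-aligned)
4..6  mtime  (2B, 2-aligned)
6..8  offset  (2B, 2-aligned)
8..16  inode  (8B, 8-aligned)
16..60  size  (44B, 4-aligned)
60..64  -- padding (4B)
64..72  reserved  (8B, 8-aligned)
72..80  blocks  (8B, 8-aligned)
80..82  signature  (2B, 2-aligned)
82..88  -- padding (6B)
88..96  crc  (8B, 8-aligned)
sizeof = 96, alignof = 8
data bytes 86, size 96 → padding 10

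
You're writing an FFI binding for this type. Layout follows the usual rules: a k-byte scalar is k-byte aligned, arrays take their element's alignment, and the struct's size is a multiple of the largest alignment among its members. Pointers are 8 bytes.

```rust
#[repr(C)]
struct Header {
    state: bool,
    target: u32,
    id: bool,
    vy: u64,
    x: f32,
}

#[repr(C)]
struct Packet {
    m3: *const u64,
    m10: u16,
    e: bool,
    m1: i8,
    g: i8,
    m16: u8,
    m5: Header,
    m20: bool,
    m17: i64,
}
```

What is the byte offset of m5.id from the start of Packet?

Header: 0..1  state  (1B, 1-aligned); 1..4  -- padding (3B); 4..8  target  (4B, 4-aligned); 8..9  id  (1B, 1-aligned); 9..16  -- padding (7B); 16..24  vy  (8B, 8-aligned); 24..28  x  (4B, 4-aligned); 28..32  -- tail padding (4B); sizeof = 32, alignof = 8
0..8  m3  (8B, 8-aligned)
8..10  m10  (2B, 2-aligned)
10..11  e  (1B, 1-aligned)
11..12  m1  (1B, 1-aligned)
12..13  g  (1B, 1-aligned)
13..14  m16  (1B, 1-aligned)
14..16  -- padding (2B)
16..48  m5  (32B, 8-aligned)
within Header: id at 8
16 + 8 = 24

24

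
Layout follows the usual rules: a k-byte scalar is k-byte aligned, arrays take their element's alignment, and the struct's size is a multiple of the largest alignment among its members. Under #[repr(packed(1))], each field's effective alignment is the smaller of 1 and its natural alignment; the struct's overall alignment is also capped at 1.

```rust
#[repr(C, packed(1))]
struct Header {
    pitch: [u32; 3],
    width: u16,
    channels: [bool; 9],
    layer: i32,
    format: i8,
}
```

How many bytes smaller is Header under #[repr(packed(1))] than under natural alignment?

4

natural layout:
  pitch at 0 (size 12, align 4) → ends 12
  width at 12 (size 2, align 2) → ends 14
  channels at 14 (size 9, align 1) → ends 23
  pad 1 to align 4 for layer
  layer at 24 (size 4, align 4) → ends 28
  format at 28 (size 1, align 1) → ends 29
  tail pad 3 to reach multiple of 4
  total 32 bytes, alignment 4
packed(1) layout:
  pitch at 0 (size 12, align 1) → ends 12
  width at 12 (size 2, align 1) → ends 14
  channels at 14 (size 9, align 1) → ends 23
  layer at 23 (size 4, align 1) → ends 27
  format at 27 (size 1, align 1) → ends 28
  total 28 bytes, alignment 1
32 − 28 = 4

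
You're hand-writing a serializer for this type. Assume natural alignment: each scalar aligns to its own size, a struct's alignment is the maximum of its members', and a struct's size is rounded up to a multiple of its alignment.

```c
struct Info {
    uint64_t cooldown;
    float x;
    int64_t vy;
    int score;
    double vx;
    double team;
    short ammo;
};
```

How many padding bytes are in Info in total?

0..8  cooldown  (8B, 8-aligned)
8..12  x  (4B, 4-aligned)
12..16  -- padding (4B)
16..24  vy  (8B, 8-aligned)
24..28  score  (4B, 4-aligned)
28..32  -- padding (4B)
32..40  vx  (8B, 8-aligned)
40..48  team  (8B, 8-aligned)
48..50  ammo  (2B, 2-aligned)
50..56  -- tail padding (6B)
sizeof = 56, alignof = 8
data bytes 42, size 56 → padding 14

14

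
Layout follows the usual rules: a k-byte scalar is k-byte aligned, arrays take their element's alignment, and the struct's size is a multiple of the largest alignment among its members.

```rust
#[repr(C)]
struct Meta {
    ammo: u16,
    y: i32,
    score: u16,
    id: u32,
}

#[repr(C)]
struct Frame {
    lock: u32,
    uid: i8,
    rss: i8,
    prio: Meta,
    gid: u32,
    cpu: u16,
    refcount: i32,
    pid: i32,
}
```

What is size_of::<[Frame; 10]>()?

400

Meta: 0..2  ammo  (2B, 2-aligned); 2..4  -- padding (2B); 4..8  y  (4B, 4-aligned); 8..10  score  (2B, 2-aligned); 10..12  -- padding (2B); 12..16  id  (4B, 4-aligned); sizeof = 16, alignof = 4
0..4  lock  (4B, 4-aligned)
4..5  uid  (1B, 1-aligned)
5..6  rss  (1B, 1-aligned)
6..8  -- padding (2B)
8..24  prio  (16B, 4-aligned)
24..28  gid  (4B, 4-aligned)
28..30  cpu  (2B, 2-aligned)
30..32  -- padding (2B)
32..36  refcount  (4B, 4-aligned)
36..40  pid  (4B, 4-aligned)
sizeof = 40, alignof = 4
array of 10: 10 × 40 = 400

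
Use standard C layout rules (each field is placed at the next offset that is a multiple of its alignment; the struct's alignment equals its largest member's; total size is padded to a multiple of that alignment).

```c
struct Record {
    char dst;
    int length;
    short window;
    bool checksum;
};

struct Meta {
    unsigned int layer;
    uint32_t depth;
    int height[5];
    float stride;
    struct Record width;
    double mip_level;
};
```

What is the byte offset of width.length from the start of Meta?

36

Record: 0..1  dst  (1B, 1-aligned); 1..4  -- padding (3B); 4..8  length  (4B, 4-aligned); 8..10  window  (2B, 2-aligned); 10..11  checksum  (1B, 1-aligned); 11..12  -- tail padding (1B); sizeof = 12, alignof = 4
0..4  layer  (4B, 4-aligned)
4..8  depth  (4B, 4-aligned)
8..28  height  (20B, 4-aligned)
28..32  stride  (4B, 4-aligned)
32..44  width  (12B, 4-aligned)
within Record: length at 4
32 + 4 = 36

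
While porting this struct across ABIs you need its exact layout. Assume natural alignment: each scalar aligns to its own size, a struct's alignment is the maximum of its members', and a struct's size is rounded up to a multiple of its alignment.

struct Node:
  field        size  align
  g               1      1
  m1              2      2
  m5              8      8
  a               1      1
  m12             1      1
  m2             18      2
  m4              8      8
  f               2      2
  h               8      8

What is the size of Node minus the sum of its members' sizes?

0..1  g  (1B, 1-aligned)
1..2  -- padding (1B)
2..4  m1  (2B, 2-aligned)
4..8  -- padding (4B)
8..16  m5  (8B, 8-aligned)
16..17  a  (1B, 1-aligned)
17..18  m12  (1B, 1-aligned)
18..36  m2  (18B, 2-aligned)
36..40  -- padding (4B)
40..48  m4  (8B, 8-aligned)
48..50  f  (2B, 2-aligned)
50..56  -- padding (6B)
56..64  h  (8B, 8-aligned)
sizeof = 64, alignof = 8
data bytes 49, size 64 → padding 15

15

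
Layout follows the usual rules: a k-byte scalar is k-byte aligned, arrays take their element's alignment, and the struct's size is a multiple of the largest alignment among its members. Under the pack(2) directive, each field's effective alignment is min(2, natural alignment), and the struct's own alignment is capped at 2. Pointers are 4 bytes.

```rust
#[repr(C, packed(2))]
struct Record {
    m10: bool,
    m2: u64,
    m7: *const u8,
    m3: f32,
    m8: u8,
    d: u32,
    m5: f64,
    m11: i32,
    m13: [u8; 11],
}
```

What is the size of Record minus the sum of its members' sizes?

3

m10 at 0 (size 1, align 1) → ends 1
pad 1 to align 2 for m2
m2 at 2 (size 8, align 2) → ends 10
m7 at 10 (size 4, align 2) → ends 14
m3 at 14 (size 4, align 2) → ends 18
m8 at 18 (size 1, align 1) → ends 19
pad 1 to align 2 for d
d at 20 (size 4, align 2) → ends 24
m5 at 24 (size 8, align 2) → ends 32
m11 at 32 (size 4, align 2) → ends 36
m13 at 36 (size 11, align 1) → ends 47
tail pad 1 to reach multiple of 2
total 48 bytes, alignment 2
data bytes 45, size 48 → padding 3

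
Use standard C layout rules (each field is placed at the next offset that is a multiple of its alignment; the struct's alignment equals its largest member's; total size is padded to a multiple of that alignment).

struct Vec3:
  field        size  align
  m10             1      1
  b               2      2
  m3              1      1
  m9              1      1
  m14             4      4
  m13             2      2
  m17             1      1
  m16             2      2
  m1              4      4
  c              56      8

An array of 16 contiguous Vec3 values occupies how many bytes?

m10 at 0 (size 1, align 1) → ends 1
pad 1 to align 2 for b
b at 2 (size 2, align 2) → ends 4
m3 at 4 (size 1, align 1) → ends 5
m9 at 5 (size 1, align 1) → ends 6
pad 2 to align 4 for m14
m14 at 8 (size 4, align 4) → ends 12
m13 at 12 (size 2, align 2) → ends 14
m17 at 14 (size 1, align 1) → ends 15
pad 1 to align 2 for m16
m16 at 16 (size 2, align 2) → ends 18
pad 2 to align 4 for m1
m1 at 20 (size 4, align 4) → ends 24
c at 24 (size 56, align 8) → ends 80
total 80 bytes, alignment 8
array of 16: 16 × 80 = 1280

1280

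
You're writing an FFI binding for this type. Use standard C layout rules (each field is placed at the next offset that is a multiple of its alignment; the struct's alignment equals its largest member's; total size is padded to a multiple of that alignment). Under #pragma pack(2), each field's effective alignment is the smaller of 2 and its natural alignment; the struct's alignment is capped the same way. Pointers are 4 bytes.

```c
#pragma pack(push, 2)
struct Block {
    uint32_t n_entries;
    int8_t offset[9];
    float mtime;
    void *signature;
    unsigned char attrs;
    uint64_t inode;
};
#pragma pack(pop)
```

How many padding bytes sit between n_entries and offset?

n_entries at 0 (size 4, align 2) → ends 4
offset at 4 (size 9, align 1) → ends 13

0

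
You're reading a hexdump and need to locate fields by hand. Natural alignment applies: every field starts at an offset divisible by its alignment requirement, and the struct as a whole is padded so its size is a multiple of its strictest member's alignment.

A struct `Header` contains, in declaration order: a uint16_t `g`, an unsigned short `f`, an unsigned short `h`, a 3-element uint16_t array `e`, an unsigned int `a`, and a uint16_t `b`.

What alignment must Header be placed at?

member alignments: g=2, f=2, h=2, e=2, a=4, b=2
max = 4

4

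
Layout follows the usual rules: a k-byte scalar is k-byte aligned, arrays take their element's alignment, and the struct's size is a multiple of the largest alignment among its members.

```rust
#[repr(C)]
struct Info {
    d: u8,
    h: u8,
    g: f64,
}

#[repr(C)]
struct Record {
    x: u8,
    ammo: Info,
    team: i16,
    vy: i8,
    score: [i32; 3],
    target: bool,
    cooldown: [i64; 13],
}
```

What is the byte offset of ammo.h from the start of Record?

Info: d at 0 (size 1, align 1) → ends 1; h at 1 (size 1, align 1) → ends 2; pad 6 to align 8 for g; g at 8 (size 8, align 8) → ends 16; total 16 bytes, alignment 8
x at 0 (size 1, align 1) → ends 1
pad 7 to align 8 for ammo
ammo at 8 (size 16, align 8) → ends 24
within Info: h at 1
8 + 1 = 9

9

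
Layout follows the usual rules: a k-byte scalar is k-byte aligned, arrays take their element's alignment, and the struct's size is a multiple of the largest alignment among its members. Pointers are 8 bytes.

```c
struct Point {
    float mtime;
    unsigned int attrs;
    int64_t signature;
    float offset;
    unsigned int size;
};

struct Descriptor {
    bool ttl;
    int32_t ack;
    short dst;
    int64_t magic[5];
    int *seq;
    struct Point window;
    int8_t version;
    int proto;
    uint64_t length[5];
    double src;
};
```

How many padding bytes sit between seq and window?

Point: @0: mtime [4B, align 4] → 4; @4: attrs [4B, align 4] → 8; @8: signature [8B, align 8] → 16; @16: offset [4B, align 4] → 20; @20: size [4B, align 4] → 24; size 24, align 8
@0: ttl [1B, align 1] → 1
+3 pad (align 4)
@4: ack [4B, align 4] → 8
@8: dst [2B, align 2] → 10
+6 pad (align 8)
@16: magic [40B, align 8] → 56
@56: seq [8B, align 8] → 64
@64: window [24B, align 8] → 88

0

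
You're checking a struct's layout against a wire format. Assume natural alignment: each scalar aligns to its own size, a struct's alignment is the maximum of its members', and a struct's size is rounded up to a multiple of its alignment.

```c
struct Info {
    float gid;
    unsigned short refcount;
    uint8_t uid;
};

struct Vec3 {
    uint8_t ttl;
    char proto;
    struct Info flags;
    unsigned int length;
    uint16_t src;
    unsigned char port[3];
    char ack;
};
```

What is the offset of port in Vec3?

18

Info: 0..4  gid  (4B, 4-aligned); 4..6  refcount  (2B, 2-aligned); 6..7  uid  (1B, 1-aligned); 7..8  -- tail padding (1B); sizeof = 8, alignof = 4
0..1  ttl  (1B, 1-aligned)
1..2  proto  (1B, 1-aligned)
2..4  -- padding (2B)
4..12  flags  (8B, 4-aligned)
12..16  length  (4B, 4-aligned)
16..18  src  (2B, 2-aligned)
18..21  port  (3B, 1-aligned)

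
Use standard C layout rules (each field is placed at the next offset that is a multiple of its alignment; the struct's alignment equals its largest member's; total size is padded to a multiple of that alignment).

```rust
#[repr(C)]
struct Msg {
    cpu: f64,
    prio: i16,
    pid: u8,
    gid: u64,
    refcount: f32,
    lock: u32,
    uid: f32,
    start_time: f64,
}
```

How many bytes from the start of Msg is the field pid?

10

cpu at 0 (size 8, align 8) → ends 8
prio at 8 (size 2, align 2) → ends 10
pid at 10 (size 1, align 1) → ends 11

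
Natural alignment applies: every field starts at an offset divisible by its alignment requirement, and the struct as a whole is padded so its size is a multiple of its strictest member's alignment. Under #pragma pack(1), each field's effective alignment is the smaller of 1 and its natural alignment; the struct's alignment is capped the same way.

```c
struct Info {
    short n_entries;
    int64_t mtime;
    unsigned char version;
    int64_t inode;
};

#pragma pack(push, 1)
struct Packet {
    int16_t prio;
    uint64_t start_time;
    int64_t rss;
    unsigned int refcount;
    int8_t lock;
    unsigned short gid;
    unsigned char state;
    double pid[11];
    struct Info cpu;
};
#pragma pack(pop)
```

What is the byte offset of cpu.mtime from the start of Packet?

Info: 0..2  n_entries  (2B, 2-aligned); 2..8  -- padding (6B); 8..16  mtime  (8B, 8-aligned); 16..17  version  (1B, 1-aligned); 17..24  -- padding (7B); 24..32  inode  (8B, 8-aligned); sizeof = 32, alignof = 8
0..2  prio  (2B, 1-aligned)
2..10  start_time  (8B, 1-aligned)
10..18  rss  (8B, 1-aligned)
18..22  refcount  (4B, 1-aligned)
22..23  lock  (1B, 1-aligned)
23..25  gid  (2B, 1-aligned)
25..26  state  (1B, 1-aligned)
26..114  pid  (88B, 1-aligned)
114..146  cpu  (32B, 1-aligned)
within Info: mtime at 8
114 + 8 = 122

122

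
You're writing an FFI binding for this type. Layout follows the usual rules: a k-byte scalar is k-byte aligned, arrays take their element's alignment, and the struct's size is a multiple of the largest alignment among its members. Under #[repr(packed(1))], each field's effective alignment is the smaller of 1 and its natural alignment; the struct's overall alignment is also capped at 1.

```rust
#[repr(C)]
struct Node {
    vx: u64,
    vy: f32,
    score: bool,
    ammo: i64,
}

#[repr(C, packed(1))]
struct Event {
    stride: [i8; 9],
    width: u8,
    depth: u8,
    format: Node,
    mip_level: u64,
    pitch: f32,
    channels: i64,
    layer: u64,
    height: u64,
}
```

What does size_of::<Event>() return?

71 bytes

Node: 0..8  vx  (8B, 8-aligned); 8..12  vy  (4B, 4-aligned); 12..13  score  (1B, 1-aligned); 13..16  -- padding (3B); 16..24  ammo  (8B, 8-aligned); sizeof = 24, alignof = 8
0..9  stride  (9B, 1-aligned)
9..10  width  (1B, 1-aligned)
10..11  depth  (1B, 1-aligned)
11..35  format  (24B, 1-aligned)
35..43  mip_level  (8B, 1-aligned)
43..47  pitch  (4B, 1-aligned)
47..55  channels  (8B, 1-aligned)
55..63  layer  (8B, 1-aligned)
63..71  height  (8B, 1-aligned)
sizeof = 71, alignof = 1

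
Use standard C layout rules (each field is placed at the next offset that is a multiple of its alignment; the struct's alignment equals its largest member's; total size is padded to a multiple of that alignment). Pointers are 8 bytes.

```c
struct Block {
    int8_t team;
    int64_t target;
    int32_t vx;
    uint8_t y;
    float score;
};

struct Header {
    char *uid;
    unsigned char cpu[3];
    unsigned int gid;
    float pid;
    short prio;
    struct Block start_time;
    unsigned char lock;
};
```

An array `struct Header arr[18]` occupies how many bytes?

1152

Block: @0: team [1B, align 1] → 1; +7 pad (align 8); @8: target [8B, align 8] → 16; @16: vx [4B, align 4] → 20; @20: y [1B, align 1] → 21; +3 pad (align 4); @24: score [4B, align 4] → 28; +4 tail pad (align 8); size 32, align 8
@0: uid [8B, align 8] → 8
@8: cpu [3B, align 1] → 11
+1 pad (align 4)
@12: gid [4B, align 4] → 16
@16: pid [4B, align 4] → 20
@20: prio [2B, align 2] → 22
+2 pad (align 8)
@24: start_time [32B, align 8] → 56
@56: lock [1B, align 1] → 57
+7 tail pad (align 8)
size 64, align 8
array of 18: 18 × 64 = 1152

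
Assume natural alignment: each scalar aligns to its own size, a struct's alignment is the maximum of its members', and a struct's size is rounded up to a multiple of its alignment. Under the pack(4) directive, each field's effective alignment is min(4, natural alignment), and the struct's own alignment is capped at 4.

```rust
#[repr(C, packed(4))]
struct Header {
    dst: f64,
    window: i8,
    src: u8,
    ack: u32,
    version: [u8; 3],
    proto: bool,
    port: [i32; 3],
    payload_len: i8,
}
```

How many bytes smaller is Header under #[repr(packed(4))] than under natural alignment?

4

natural layout:
  0..8  dst  (8B, 8-aligned)
  8..9  window  (1B, 1-aligned)
  9..10  src  (1B, 1-aligned)
  10..12  -- padding (2B)
  12..16  ack  (4B, 4-aligned)
  16..19  version  (3B, 1-aligned)
  19..20  proto  (1B, 1-aligned)
  20..32  port  (12B, 4-aligned)
  32..33  payload_len  (1B, 1-aligned)
  33..40  -- tail padding (7B)
  sizeof = 40, alignof = 8
packed(4) layout:
  0..8  dst  (8B, 4-aligned)
  8..9  window  (1B, 1-aligned)
  9..10  src  (1B, 1-aligned)
  10..12  -- padding (2B)
  12..16  ack  (4B, 4-aligned)
  16..19  version  (3B, 1-aligned)
  19..20  proto  (1B, 1-aligned)
  20..32  port  (12B, 4-aligned)
  32..33  payload_len  (1B, 1-aligned)
  33..36  -- tail padding (3B)
  sizeof = 36, alignof = 4
40 − 36 = 4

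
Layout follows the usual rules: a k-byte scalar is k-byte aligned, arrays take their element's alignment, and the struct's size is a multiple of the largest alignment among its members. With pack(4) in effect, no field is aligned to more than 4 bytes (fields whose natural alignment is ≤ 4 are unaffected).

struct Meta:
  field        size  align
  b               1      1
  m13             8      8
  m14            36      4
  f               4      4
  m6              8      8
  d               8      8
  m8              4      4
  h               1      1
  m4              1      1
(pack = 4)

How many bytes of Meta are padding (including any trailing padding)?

5

0..1  b  (1B, 1-aligned)
1..4  -- padding (3B)
4..12  m13  (8B, 4-aligned)
12..48  m14  (36B, 4-aligned)
48..52  f  (4B, 4-aligned)
52..60  m6  (8B, 4-aligned)
60..68  d  (8B, 4-aligned)
68..72  m8  (4B, 4-aligned)
72..73  h  (1B, 1-aligned)
73..74  m4  (1B, 1-aligned)
74..76  -- tail padding (2B)
sizeof = 76, alignof = 4
data bytes 71, size 76 → padding 5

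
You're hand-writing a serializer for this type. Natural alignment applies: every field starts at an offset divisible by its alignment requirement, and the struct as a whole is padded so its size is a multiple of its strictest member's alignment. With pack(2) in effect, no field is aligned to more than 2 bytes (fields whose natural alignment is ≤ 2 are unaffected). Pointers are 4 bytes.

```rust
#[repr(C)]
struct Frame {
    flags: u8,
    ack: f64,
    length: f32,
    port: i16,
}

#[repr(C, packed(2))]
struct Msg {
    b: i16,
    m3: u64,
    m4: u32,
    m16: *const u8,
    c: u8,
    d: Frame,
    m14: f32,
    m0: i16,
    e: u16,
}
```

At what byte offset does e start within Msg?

50

Frame: 0..1  flags  (1B, 1-aligned); 1..8  -- padding (7B); 8..16  ack  (8B, 8-aligned); 16..20  length  (4B, 4-aligned); 20..22  port  (2B, 2-aligned); 22..24  -- tail padding (2B); sizeof = 24, alignof = 8
0..2  b  (2B, 2-aligned)
2..10  m3  (8B, 2-aligned)
10..14  m4  (4B, 2-aligned)
14..18  m16  (4B, 2-aligned)
18..19  c  (1B, 1-aligned)
19..20  -- padding (1B)
20..44  d  (24B, 2-aligned)
44..48  m14  (4B, 2-aligned)
48..50  m0  (2B, 2-aligned)
50..52  e  (2B, 2-aligned)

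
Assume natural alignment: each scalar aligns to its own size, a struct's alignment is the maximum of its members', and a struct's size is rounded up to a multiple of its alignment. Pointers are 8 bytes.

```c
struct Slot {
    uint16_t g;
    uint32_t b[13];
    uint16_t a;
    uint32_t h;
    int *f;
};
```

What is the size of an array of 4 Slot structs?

@0: g [2B, align 2] → 2
+2 pad (align 4)
@4: b [52B, align 4] → 56
@56: a [2B, align 2] → 58
+2 pad (align 4)
@60: h [4B, align 4] → 64
@64: f [8B, align 8] → 72
size 72, align 8
array of 4: 4 × 72 = 288

288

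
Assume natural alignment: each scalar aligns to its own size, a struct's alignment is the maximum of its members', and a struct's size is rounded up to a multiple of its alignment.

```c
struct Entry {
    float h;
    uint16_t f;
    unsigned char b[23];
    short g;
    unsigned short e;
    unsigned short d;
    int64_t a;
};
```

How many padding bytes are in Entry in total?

0..4  h  (4B, 4-aligned)
4..6  f  (2B, 2-aligned)
6..29  b  (23B, 1-aligned)
29..30  -- padding (1B)
30..32  g  (2B, 2-aligned)
32..34  e  (2B, 2-aligned)
34..36  d  (2B, 2-aligned)
36..40  -- padding (4B)
40..48  a  (8B, 8-aligned)
sizeof = 48, alignof = 8
data bytes 43, size 48 → padding 5

5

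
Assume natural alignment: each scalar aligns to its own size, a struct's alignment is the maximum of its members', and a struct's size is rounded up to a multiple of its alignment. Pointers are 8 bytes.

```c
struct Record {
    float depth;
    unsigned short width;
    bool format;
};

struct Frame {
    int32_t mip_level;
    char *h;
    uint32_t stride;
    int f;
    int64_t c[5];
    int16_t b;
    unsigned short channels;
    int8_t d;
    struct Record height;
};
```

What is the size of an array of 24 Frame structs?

1920

Record: 0..4  depth  (4B, 4-aligned); 4..6  width  (2B, 2-aligned); 6..7  format  (1B, 1-aligned); 7..8  -- tail padding (1B); sizeof = 8, alignof = 4
0..4  mip_level  (4B, 4-aligned)
4..8  -- padding (4B)
8..16  h  (8B, 8-aligned)
16..20  stride  (4B, 4-aligned)
20..24  f  (4B, 4-aligned)
24..64  c  (40B, 8-aligned)
64..66  b  (2B, 2-aligned)
66..68  channels  (2B, 2-aligned)
68..69  d  (1B, 1-aligned)
69..72  -- padding (3B)
72..80  height  (8B, 4-aligned)
sizeof = 80, alignof = 8
array of 24: 24 × 80 = 1920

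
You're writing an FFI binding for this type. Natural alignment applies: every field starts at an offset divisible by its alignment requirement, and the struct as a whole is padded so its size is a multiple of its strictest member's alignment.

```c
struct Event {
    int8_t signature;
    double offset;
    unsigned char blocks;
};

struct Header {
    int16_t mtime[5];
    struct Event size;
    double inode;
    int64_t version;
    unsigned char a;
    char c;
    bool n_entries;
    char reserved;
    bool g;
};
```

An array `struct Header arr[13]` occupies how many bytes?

832

Event: 0..1  signature  (1B, 1-aligned); 1..8  -- padding (7B); 8..16  offset  (8B, 8-aligned); 16..17  blocks  (1B, 1-aligned); 17..24  -- tail padding (7B); sizeof = 24, alignof = 8
0..10  mtime  (10B, 2-aligned)
10..16  -- padding (6B)
16..40  size  (24B, 8-aligned)
40..48  inode  (8B, 8-aligned)
48..56  version  (8B, 8-aligned)
56..57  a  (1B, 1-aligned)
57..58  c  (1B, 1-aligned)
58..59  n_entries  (1B, 1-aligned)
59..60  reserved  (1B, 1-aligned)
60..61  g  (1B, 1-aligned)
61..64  -- tail padding (3B)
sizeof = 64, alignof = 8
array of 13: 13 × 64 = 832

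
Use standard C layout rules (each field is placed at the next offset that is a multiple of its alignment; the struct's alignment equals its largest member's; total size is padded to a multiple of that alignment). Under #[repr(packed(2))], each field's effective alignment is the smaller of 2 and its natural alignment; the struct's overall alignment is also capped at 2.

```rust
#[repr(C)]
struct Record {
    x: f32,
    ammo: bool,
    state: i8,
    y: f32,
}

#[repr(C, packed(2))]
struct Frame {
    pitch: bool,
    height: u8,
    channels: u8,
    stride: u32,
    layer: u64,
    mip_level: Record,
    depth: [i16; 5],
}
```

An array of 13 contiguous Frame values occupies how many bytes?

494

Record: @0: x [4B, align 4] → 4; @4: ammo [1B, align 1] → 5; @5: state [1B, align 1] → 6; +2 pad (align 4); @8: y [4B, align 4] → 12; size 12, align 4
@0: pitch [1B, align 1] → 1
@1: height [1B, align 1] → 2
@2: channels [1B, align 1] → 3
+1 pad (align 2)
@4: stride [4B, align 2] → 8
@8: layer [8B, align 2] → 16
@16: mip_level [12B, align 2] → 28
@28: depth [10B, align 2] → 38
size 38, align 2
array of 13: 13 × 38 = 494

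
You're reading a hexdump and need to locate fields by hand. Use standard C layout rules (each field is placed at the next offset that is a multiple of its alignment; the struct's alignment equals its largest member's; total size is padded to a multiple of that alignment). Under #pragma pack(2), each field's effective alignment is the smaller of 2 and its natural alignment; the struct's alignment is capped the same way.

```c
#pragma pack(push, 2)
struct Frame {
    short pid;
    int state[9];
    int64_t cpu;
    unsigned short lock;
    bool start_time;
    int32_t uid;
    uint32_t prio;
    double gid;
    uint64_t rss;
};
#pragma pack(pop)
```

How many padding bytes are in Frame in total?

0..2  pid  (2B, 2-aligned)
2..38  state  (36B, 2-aligned)
38..46  cpu  (8B, 2-aligned)
46..48  lock  (2B, 2-aligned)
48..49  start_time  (1B, 1-aligned)
49..50  -- padding (1B)
50..54  uid  (4B, 2-aligned)
54..58  prio  (4B, 2-aligned)
58..66  gid  (8B, 2-aligned)
66..74  rss  (8B, 2-aligned)
sizeof = 74, alignof = 2
data bytes 73, size 74 → padding 1

1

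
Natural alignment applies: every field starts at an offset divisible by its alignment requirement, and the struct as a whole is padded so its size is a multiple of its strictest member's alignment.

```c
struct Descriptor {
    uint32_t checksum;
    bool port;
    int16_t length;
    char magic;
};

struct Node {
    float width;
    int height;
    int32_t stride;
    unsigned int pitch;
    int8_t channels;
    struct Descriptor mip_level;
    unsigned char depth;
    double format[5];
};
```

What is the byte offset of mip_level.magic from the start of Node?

Descriptor: checksum at 0 (size 4, align 4) → ends 4; port at 4 (size 1, align 1) → ends 5; pad 1 to align 2 for length; length at 6 (size 2, align 2) → ends 8; magic at 8 (size 1, align 1) → ends 9; tail pad 3 to reach multiple of 4; total 12 bytes, alignment 4
width at 0 (size 4, align 4) → ends 4
height at 4 (size 4, align 4) → ends 8
stride at 8 (size 4, align 4) → ends 12
pitch at 12 (size 4, align 4) → ends 16
channels at 16 (size 1, align 1) → ends 17
pad 3 to align 4 for mip_level
mip_level at 20 (size 12, align 4) → ends 32
within Descriptor: magic at 8
20 + 8 = 28

28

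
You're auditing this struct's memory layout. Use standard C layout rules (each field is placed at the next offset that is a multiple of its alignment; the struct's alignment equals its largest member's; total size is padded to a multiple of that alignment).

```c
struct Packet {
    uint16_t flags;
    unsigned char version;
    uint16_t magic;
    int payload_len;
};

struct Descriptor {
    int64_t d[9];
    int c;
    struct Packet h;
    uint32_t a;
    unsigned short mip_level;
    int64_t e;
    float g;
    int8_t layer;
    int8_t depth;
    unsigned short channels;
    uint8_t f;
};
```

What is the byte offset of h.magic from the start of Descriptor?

Packet: flags at 0 (size 2, align 2) → ends 2; version at 2 (size 1, align 1) → ends 3; pad 1 to align 2 for magic; magic at 4 (size 2, align 2) → ends 6; pad 2 to align 4 for payload_len; payload_len at 8 (size 4, align 4) → ends 12; total 12 bytes, alignment 4
d at 0 (size 72, align 8) → ends 72
c at 72 (size 4, align 4) → ends 76
h at 76 (size 12, align 4) → ends 88
within Packet: magic at 4
76 + 4 = 80

80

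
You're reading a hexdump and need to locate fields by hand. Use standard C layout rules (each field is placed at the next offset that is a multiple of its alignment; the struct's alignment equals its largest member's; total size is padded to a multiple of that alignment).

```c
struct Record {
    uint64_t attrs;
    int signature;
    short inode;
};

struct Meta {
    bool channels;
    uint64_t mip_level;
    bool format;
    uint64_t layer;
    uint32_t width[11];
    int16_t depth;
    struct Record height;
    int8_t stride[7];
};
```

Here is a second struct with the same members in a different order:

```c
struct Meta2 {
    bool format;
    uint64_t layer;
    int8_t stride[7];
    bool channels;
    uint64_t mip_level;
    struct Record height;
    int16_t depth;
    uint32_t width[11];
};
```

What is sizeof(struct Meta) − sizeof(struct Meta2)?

8

Record: @0: attrs [8B, align 8] → 8; @8: signature [4B, align 4] → 12; @12: inode [2B, align 2] → 14; +2 tail pad (align 8); size 16, align 8
@0: channels [1B, align 1] → 1
+7 pad (align 8)
@8: mip_level [8B, align 8] → 16
@16: format [1B, align 1] → 17
+7 pad (align 8)
@24: layer [8B, align 8] → 32
@32: width [44B, align 4] → 76
@76: depth [2B, align 2] → 78
+2 pad (align 8)
@80: height [16B, align 8] → 96
@96: stride [7B, align 1] → 103
+1 tail pad (align 8)
size 104, align 8
— Meta2 —
@0: format [1B, align 1] → 1
+7 pad (align 8)
@8: layer [8B, align 8] → 16
@16: stride [7B, align 1] → 23
@23: channels [1B, align 1] → 24
@24: mip_level [8B, align 8] → 32
@32: height [16B, align 8] → 48
@48: depth [2B, align 2] → 50
+2 pad (align 4)
@52: width [44B, align 4] → 96
size 96, align 8
104 − 96 = 8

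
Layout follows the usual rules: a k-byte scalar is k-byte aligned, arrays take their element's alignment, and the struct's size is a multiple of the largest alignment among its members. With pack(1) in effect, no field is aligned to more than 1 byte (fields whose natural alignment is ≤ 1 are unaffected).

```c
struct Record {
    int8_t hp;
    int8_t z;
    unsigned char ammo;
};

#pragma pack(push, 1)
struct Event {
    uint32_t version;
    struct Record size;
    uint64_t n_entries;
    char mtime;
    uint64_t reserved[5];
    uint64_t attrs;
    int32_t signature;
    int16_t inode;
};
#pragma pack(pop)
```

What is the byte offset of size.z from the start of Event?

5

Record: hp at 0 (size 1, align 1) → ends 1; z at 1 (size 1, align 1) → ends 2; ammo at 2 (size 1, align 1) → ends 3; total 3 bytes, alignment 1
version at 0 (size 4, align 1) → ends 4
size at 4 (size 3, align 1) → ends 7
within Record: z at 1
4 + 1 = 5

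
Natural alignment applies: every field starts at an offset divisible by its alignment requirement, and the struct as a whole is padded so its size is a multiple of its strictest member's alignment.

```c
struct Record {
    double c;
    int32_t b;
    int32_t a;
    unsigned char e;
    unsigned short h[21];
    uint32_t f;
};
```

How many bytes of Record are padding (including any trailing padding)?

c at 0 (size 8, align 8) → ends 8
b at 8 (size 4, align 4) → ends 12
a at 12 (size 4, align 4) → ends 16
e at 16 (size 1, align 1) → ends 17
pad 1 to align 2 for h
h at 18 (size 42, align 2) → ends 60
f at 60 (size 4, align 4) → ends 64
total 64 bytes, alignment 8
data bytes 63, size 64 → padding 1

1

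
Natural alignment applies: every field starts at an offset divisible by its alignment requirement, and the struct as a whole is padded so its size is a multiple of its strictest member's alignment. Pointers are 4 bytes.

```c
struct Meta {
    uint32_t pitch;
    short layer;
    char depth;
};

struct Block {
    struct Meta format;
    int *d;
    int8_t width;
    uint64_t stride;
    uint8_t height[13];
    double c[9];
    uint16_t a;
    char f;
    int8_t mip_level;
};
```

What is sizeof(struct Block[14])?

1680

Meta: 0..4  pitch  (4B, 4-aligned); 4..6  layer  (2B, 2-aligned); 6..7  depth  (1B, 1-aligned); 7..8  -- tail padding (1B); sizeof = 8, alignof = 4
0..8  format  (8B, 4-aligned)
8..12  d  (4B, 4-aligned)
12..13  width  (1B, 1-aligned)
13..16  -- padding (3B)
16..24  stride  (8B, 8-aligned)
24..37  height  (13B, 1-aligned)
37..40  -- padding (3B)
40..112  c  (72B, 8-aligned)
112..114  a  (2B, 2-aligned)
114..115  f  (1B, 1-aligned)
115..116  mip_level  (1B, 1-aligned)
116..120  -- tail padding (4B)
sizeof = 120, alignof = 8
array of 14: 14 × 120 = 1680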